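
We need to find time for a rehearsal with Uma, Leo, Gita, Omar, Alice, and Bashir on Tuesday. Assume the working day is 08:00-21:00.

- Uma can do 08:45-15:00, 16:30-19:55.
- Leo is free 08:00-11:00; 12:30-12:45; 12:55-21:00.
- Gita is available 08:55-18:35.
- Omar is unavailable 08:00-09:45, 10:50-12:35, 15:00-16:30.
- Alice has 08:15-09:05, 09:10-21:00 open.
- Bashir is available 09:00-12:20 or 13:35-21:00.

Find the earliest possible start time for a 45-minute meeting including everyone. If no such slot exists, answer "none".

09:45

Uma free: 08:45-15:00, 16:30-19:55.
Leo free: 08:00-11:00, 12:30-12:45, 12:55-21:00.
Gita free: 08:55-18:35.
Omar free: 09:45-10:50, 12:35-15:00, 16:30-21:00 (invert busy blocks within the working day).
Alice free: 08:15-09:05, 09:10-21:00.
Bashir free: 09:00-12:20, 13:35-21:00.
Uma ∩ Leo: 08:45-11:00, 12:30-12:45, 12:55-15:00, 16:30-19:55.
Uma ∩ Leo ∩ Gita: 08:55-11:00, 12:30-12:45, 12:55-15:00, 16:30-18:35.
Uma ∩ Leo ∩ Gita ∩ Omar: 09:45-10:50, 12:35-12:45, 12:55-15:00, 16:30-18:35.
Uma ∩ Leo ∩ Gita ∩ Omar ∩ Alice: 09:45-10:50, 12:35-12:45, 12:55-15:00, 16:30-18:35.
Uma ∩ Leo ∩ Gita ∩ Omar ∩ Alice ∩ Bashir: 09:45-10:50, 13:35-15:00, 16:30-18:35.
The first common window of at least 45 minutes is 09:45-10:50, so the earliest start is 09:45.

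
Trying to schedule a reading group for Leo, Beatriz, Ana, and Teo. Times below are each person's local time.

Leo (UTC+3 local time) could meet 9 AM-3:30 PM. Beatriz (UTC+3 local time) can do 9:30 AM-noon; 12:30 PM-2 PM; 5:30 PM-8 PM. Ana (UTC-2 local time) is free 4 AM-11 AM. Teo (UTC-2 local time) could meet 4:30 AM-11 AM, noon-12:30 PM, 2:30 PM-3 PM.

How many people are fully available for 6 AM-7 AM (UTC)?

Leo in UTC: 06:00-12:30 (subtract 3h to convert from UTC+3).
Beatriz in UTC: 06:30-09:00, 09:30-11:00, 14:30-17:00 (subtract 3h to convert from UTC+3).
Ana in UTC: 06:00-13:00 (add 2h to convert from UTC-2).
Teo in UTC: 06:30-13:00, 14:00-14:30, 16:30-17:00 (add 2h to convert from UTC-2).
Leo and Ana can make the full 06:00-07:00 slot — that's 2.

2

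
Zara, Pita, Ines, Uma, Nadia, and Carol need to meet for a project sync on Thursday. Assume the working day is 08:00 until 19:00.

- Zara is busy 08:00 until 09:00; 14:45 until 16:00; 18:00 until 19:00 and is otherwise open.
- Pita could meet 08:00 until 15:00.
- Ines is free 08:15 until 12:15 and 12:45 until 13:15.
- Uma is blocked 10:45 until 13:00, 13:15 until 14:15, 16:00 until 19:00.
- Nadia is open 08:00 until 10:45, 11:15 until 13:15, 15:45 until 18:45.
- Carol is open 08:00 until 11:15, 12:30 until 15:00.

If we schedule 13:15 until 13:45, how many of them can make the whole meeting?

Zara free: 09:00-14:45, 16:00-18:00 (invert busy blocks within the working day).
Pita free: 08:00-15:00.
Ines free: 08:15-12:15, 12:45-13:15.
Uma free: 08:00-10:45, 13:00-13:15, 14:15-16:00 (invert busy blocks within the working day).
Nadia free: 08:00-10:45, 11:15-13:15, 15:45-18:45.
Carol free: 08:00-11:15, 12:30-15:00.
Zara, Pita, and Carol can make the full 13:15-13:45 slot — that's 3.

3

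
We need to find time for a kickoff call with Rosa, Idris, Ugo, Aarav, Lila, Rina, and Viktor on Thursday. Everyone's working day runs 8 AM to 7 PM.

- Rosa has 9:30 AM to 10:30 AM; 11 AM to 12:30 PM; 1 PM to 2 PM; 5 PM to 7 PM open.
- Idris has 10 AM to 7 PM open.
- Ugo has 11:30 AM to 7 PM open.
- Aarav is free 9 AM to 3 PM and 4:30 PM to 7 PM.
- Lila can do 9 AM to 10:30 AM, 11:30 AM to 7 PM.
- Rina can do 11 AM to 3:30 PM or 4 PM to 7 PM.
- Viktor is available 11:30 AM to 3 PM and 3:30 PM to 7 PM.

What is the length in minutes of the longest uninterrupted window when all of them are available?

120

Rosa ∩ Idris: 10:00-10:30, 11:00-12:30, 13:00-14:00, 17:00-19:00.
Rosa ∩ Idris ∩ Ugo: 11:30-12:30, 13:00-14:00, 17:00-19:00.
Rosa ∩ Idris ∩ Ugo ∩ Aarav: 11:30-12:30, 13:00-14:00, 17:00-19:00.
Rosa ∩ Idris ∩ Ugo ∩ Aarav ∩ Lila: 11:30-12:30, 13:00-14:00, 17:00-19:00.
Rosa ∩ Idris ∩ Ugo ∩ Aarav ∩ Lila ∩ Rina: 11:30-12:30, 13:00-14:00, 17:00-19:00.
Rosa ∩ Idris ∩ Ugo ∩ Aarav ∩ Lila ∩ Rina ∩ Viktor: 11:30-12:30, 13:00-14:00, 17:00-19:00.
The longest is 17:00-19:00 at 120 minutes.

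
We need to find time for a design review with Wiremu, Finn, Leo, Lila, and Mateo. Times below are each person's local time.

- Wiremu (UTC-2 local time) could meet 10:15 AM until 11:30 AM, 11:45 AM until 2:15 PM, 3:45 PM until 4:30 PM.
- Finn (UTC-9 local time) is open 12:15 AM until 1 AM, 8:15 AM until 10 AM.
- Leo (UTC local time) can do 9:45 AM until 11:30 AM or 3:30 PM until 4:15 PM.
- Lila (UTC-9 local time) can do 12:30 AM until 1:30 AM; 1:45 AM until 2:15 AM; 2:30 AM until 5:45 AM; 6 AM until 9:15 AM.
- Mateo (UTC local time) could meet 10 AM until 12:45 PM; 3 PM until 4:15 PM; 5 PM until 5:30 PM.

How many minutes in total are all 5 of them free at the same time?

0

Wiremu in UTC: 12:15-13:30, 13:45-16:15, 17:45-18:30 (add 2h to convert from UTC-2).
Finn in UTC: 09:15-10:00, 17:15-19:00 (add 9h to convert from UTC-9).
Leo in UTC: 09:45-11:30, 15:30-16:15.
Lila in UTC: 09:30-10:30, 10:45-11:15, 11:30-14:45, 15:00-18:15 (add 9h to convert from UTC-9).
Mateo in UTC: 10:00-12:45, 15:00-16:15, 17:00-17:30.
Wiremu ∩ Finn: 17:45-18:30.
Wiremu ∩ Finn ∩ Leo: ∅.
Wiremu ∩ Finn ∩ Leo ∩ Lila: ∅.
Wiremu ∩ Finn ∩ Leo ∩ Lila ∩ Mateo: ∅.
There is no time when everyone is free.
There is no common window, so the total is 0 minutes.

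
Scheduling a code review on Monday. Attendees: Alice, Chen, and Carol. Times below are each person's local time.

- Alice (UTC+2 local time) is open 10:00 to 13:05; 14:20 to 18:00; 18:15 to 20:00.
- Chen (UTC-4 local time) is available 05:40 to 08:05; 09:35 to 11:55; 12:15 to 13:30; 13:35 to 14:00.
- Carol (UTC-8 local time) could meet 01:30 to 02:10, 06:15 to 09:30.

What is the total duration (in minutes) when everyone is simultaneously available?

205

Alice in UTC: 08:00-11:05, 12:20-16:00, 16:15-18:00 (subtract 2h to convert from UTC+2).
Chen in UTC: 09:40-12:05, 13:35-15:55, 16:15-17:30, 17:35-18:00 (add 4h to convert from UTC-4).
Carol in UTC: 09:30-10:10, 14:15-17:30 (add 8h to convert from UTC-8).
Alice ∩ Chen: 09:40-11:05, 13:35-15:55, 16:15-17:30, 17:35-18:00.
Alice ∩ Chen ∩ Carol: 09:40-10:10, 14:15-15:55, 16:15-17:30.
Summing the common windows: 30 + 100 + 75 = 205 minutes.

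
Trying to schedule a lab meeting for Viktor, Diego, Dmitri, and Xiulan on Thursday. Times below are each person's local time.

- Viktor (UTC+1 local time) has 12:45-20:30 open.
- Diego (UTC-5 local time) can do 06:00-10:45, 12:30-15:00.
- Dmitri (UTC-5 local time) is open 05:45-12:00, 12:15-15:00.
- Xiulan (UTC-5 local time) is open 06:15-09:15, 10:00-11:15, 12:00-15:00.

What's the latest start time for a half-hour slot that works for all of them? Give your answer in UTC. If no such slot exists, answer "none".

Viktor in UTC: 11:45-19:30 (subtract 1h to convert from UTC+1).
Diego in UTC: 11:00-15:45, 17:30-20:00 (add 5h to convert from UTC-5).
Dmitri in UTC: 10:45-17:00, 17:15-20:00 (add 5h to convert from UTC-5).
Xiulan in UTC: 11:15-14:15, 15:00-16:15, 17:00-20:00 (add 5h to convert from UTC-5).
Viktor ∩ Diego: 11:45-15:45, 17:30-19:30.
Viktor ∩ Diego ∩ Dmitri: 11:45-15:45, 17:30-19:30.
Viktor ∩ Diego ∩ Dmitri ∩ Xiulan: 11:45-14:15, 15:00-15:45, 17:30-19:30.
The last common window of at least 30 minutes is 17:30-19:30; a 30-minute meeting can start as late as 19:00 and still end by 19:30.

19:00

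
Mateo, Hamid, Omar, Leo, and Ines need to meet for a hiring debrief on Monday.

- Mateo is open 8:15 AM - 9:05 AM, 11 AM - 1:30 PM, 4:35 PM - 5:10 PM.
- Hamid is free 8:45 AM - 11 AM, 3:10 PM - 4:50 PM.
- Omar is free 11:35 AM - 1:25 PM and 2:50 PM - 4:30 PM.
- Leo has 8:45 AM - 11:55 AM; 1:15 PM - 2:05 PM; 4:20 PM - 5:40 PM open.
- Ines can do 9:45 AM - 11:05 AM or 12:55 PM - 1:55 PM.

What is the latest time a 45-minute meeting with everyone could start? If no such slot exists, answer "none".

none

Mateo ∩ Hamid: 08:45-09:05, 16:35-16:50.
Mateo ∩ Hamid ∩ Omar: ∅.
Mateo ∩ Hamid ∩ Omar ∩ Leo: ∅.
Mateo ∩ Hamid ∩ Omar ∩ Leo ∩ Ines: ∅.
There is no time when everyone is free.
No common window is at least 45 minutes long.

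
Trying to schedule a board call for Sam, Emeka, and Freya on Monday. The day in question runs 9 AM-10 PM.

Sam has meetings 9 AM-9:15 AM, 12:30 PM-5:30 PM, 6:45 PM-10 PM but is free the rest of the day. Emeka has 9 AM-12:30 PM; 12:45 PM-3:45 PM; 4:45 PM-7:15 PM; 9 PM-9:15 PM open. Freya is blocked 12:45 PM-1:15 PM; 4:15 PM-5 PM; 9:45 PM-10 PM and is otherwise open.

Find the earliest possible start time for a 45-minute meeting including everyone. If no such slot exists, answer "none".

09:15

Sam free: 09:15-12:30, 17:30-18:45 (invert busy blocks within the working day).
Emeka free: 09:00-12:30, 12:45-15:45, 16:45-19:15, 21:00-21:15.
Freya free: 09:00-12:45, 13:15-16:15, 17:00-21:45 (invert busy blocks within the working day).
Sam ∩ Emeka: 09:15-12:30, 17:30-18:45.
Sam ∩ Emeka ∩ Freya: 09:15-12:30, 17:30-18:45.
The first common window of at least 45 minutes is 09:15-12:30, so the earliest start is 09:15.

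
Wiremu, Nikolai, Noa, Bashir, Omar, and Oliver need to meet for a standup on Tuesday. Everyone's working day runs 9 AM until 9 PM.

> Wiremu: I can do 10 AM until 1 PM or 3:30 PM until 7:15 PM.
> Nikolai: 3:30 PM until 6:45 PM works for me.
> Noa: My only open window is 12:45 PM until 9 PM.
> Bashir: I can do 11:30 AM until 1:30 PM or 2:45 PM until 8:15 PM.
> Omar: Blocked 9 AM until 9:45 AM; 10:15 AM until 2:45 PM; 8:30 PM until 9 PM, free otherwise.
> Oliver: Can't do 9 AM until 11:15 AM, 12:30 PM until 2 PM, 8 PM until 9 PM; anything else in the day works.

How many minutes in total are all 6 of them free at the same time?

195

Wiremu free: 10:00-13:00, 15:30-19:15.
Nikolai free: 15:30-18:45.
Noa free: 12:45-21:00.
Bashir free: 11:30-13:30, 14:45-20:15.
Omar free: 09:45-10:15, 14:45-20:30 (invert busy blocks within the working day).
Oliver free: 11:15-12:30, 14:00-20:00 (invert busy blocks within the working day).
Wiremu ∩ Nikolai: 15:30-18:45.
Wiremu ∩ Nikolai ∩ Noa: 15:30-18:45.
Wiremu ∩ Nikolai ∩ Noa ∩ Bashir: 15:30-18:45.
Wiremu ∩ Nikolai ∩ Noa ∩ Bashir ∩ Omar: 15:30-18:45.
Wiremu ∩ Nikolai ∩ Noa ∩ Bashir ∩ Omar ∩ Oliver: 15:30-18:45.
So the common availability across everyone is 15:30-18:45.
That's a single block of 195 minutes.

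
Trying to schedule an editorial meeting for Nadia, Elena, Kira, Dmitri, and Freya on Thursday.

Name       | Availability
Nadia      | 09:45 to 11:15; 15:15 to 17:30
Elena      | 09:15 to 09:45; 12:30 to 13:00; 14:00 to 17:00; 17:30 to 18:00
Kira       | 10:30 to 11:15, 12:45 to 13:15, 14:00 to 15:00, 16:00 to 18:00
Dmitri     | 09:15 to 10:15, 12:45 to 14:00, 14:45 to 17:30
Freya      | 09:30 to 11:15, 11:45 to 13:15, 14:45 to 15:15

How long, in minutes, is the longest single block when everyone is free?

Nadia ∩ Elena: 15:15-17:00.
Nadia ∩ Elena ∩ Kira: 16:00-17:00.
Nadia ∩ Elena ∩ Kira ∩ Dmitri: 16:00-17:00.
Nadia ∩ Elena ∩ Kira ∩ Dmitri ∩ Freya: ∅.
There is no time when everyone is free.
No common window exists, so the longest block is 0 minutes.

0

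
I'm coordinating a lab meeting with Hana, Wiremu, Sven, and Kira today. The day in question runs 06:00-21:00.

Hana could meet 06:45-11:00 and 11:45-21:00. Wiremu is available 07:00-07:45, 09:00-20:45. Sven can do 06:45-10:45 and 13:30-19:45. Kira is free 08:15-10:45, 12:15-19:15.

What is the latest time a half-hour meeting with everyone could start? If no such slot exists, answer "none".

18:45

Hana ∩ Wiremu: 07:00-07:45, 09:00-11:00, 11:45-20:45.
Hana ∩ Wiremu ∩ Sven: 07:00-07:45, 09:00-10:45, 13:30-19:45.
Hana ∩ Wiremu ∩ Sven ∩ Kira: 09:00-10:45, 13:30-19:15.
The last common window of at least 30 minutes is 13:30-19:15; a 30-minute meeting can start as late as 18:45 and still end by 19:15.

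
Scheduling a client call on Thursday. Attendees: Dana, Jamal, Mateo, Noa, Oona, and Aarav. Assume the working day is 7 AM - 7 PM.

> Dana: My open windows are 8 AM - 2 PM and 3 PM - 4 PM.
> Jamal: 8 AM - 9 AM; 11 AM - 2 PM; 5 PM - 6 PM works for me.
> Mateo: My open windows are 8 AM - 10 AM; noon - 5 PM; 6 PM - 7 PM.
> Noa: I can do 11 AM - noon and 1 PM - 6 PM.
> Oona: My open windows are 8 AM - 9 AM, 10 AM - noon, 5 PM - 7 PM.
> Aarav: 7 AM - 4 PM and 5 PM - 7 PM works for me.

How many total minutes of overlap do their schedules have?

Dana ∩ Jamal: 08:00-09:00, 11:00-14:00.
Dana ∩ Jamal ∩ Mateo: 08:00-09:00, 12:00-14:00.
Dana ∩ Jamal ∩ Mateo ∩ Noa: 13:00-14:00.
Dana ∩ Jamal ∩ Mateo ∩ Noa ∩ Oona: ∅.
Dana ∩ Jamal ∩ Mateo ∩ Noa ∩ Oona ∩ Aarav: ∅.
There is no time when everyone is free.
There is no common window, so the total is 0 minutes.

0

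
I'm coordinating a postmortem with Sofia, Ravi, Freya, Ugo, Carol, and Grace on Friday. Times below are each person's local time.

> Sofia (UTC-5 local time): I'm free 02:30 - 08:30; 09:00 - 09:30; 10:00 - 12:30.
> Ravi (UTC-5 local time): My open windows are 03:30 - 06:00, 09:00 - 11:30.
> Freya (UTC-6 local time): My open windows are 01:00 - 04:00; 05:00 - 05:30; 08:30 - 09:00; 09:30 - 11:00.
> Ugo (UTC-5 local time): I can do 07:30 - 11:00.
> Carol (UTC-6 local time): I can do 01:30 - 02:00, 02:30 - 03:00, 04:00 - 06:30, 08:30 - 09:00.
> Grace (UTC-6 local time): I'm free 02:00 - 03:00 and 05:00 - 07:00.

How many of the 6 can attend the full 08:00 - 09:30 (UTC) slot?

Sofia in UTC: 07:30-13:30, 14:00-14:30, 15:00-17:30 (add 5h to convert from UTC-5).
Ravi in UTC: 08:30-11:00, 14:00-16:30 (add 5h to convert from UTC-5).
Freya in UTC: 07:00-10:00, 11:00-11:30, 14:30-15:00, 15:30-17:00 (add 6h to convert from UTC-6).
Ugo in UTC: 12:30-16:00 (add 5h to convert from UTC-5).
Carol in UTC: 07:30-08:00, 08:30-09:00, 10:00-12:30, 14:30-15:00 (add 6h to convert from UTC-6).
Grace in UTC: 08:00-09:00, 11:00-13:00 (add 6h to convert from UTC-6).
Sofia and Freya can make the full 08:00-09:30 slot — that's 2.

2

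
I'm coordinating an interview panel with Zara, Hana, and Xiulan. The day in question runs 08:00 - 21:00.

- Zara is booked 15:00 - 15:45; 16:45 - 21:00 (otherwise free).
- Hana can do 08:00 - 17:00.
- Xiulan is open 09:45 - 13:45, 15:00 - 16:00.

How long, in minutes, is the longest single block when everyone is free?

Zara free: 08:00-15:00, 15:45-16:45 (invert busy blocks within the working day).
Hana free: 08:00-17:00.
Xiulan free: 09:45-13:45, 15:00-16:00.
Zara ∩ Hana: 08:00-15:00, 15:45-16:45.
Zara ∩ Hana ∩ Xiulan: 09:45-13:45, 15:45-16:00.
The longest is 09:45-13:45 at 240 minutes.

240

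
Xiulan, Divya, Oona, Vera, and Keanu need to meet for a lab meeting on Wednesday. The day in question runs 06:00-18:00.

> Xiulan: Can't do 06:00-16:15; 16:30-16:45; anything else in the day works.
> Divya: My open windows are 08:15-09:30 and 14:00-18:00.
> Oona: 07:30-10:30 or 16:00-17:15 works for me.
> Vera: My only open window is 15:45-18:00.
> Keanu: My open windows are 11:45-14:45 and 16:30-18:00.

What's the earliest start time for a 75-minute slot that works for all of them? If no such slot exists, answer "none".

none

Xiulan free: 16:15-16:30, 16:45-18:00 (invert busy blocks within the working day).
Divya free: 08:15-09:30, 14:00-18:00.
Oona free: 07:30-10:30, 16:00-17:15.
Vera free: 15:45-18:00.
Keanu free: 11:45-14:45, 16:30-18:00.
Xiulan ∩ Divya: 16:15-16:30, 16:45-18:00.
Xiulan ∩ Divya ∩ Oona: 16:15-16:30, 16:45-17:15.
Xiulan ∩ Divya ∩ Oona ∩ Vera: 16:15-16:30, 16:45-17:15.
Xiulan ∩ Divya ∩ Oona ∩ Vera ∩ Keanu: 16:45-17:15.
So the common availability across everyone is 16:45-17:15.
No common window is at least 75 minutes long.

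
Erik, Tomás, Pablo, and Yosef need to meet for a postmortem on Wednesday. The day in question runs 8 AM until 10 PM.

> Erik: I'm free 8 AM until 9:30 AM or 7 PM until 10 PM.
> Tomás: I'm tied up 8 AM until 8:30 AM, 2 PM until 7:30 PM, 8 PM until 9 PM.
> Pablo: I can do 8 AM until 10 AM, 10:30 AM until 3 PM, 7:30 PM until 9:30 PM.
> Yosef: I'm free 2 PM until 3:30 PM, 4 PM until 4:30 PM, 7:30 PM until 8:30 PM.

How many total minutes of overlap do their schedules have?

Erik free: 08:00-09:30, 19:00-22:00.
Tomás free: 08:30-14:00, 19:30-20:00, 21:00-22:00 (invert busy blocks within the working day).
Pablo free: 08:00-10:00, 10:30-15:00, 19:30-21:30.
Yosef free: 14:00-15:30, 16:00-16:30, 19:30-20:30.
Erik ∩ Tomás: 08:30-09:30, 19:30-20:00, 21:00-22:00.
Erik ∩ Tomás ∩ Pablo: 08:30-09:30, 19:30-20:00, 21:00-21:30.
Erik ∩ Tomás ∩ Pablo ∩ Yosef: 19:30-20:00.
That's a single block of 30 minutes.

30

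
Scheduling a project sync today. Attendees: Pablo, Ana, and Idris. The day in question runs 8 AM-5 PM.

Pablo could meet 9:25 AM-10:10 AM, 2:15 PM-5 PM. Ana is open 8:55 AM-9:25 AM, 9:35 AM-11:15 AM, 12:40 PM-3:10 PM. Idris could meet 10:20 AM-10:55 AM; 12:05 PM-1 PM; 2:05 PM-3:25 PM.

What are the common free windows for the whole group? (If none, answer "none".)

14:15-15:10

Pablo ∩ Ana: 09:35-10:10, 14:15-15:10.
Pablo ∩ Ana ∩ Idris: 14:15-15:10.
Those are the intersection windows.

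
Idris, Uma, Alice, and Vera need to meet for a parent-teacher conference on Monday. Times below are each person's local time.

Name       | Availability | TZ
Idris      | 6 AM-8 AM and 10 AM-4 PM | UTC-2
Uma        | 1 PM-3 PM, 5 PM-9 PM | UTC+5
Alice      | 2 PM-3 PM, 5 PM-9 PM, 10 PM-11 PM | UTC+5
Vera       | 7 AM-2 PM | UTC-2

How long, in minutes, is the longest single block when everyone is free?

Idris in UTC: 08:00-10:00, 12:00-18:00 (add 2h to convert from UTC-2).
Uma in UTC: 08:00-10:00, 12:00-16:00 (subtract 5h to convert from UTC+5).
Alice in UTC: 09:00-10:00, 12:00-16:00, 17:00-18:00 (subtract 5h to convert from UTC+5).
Vera in UTC: 09:00-16:00 (add 2h to convert from UTC-2).
Idris ∩ Uma: 08:00-10:00, 12:00-16:00.
Idris ∩ Uma ∩ Alice: 09:00-10:00, 12:00-16:00.
Idris ∩ Uma ∩ Alice ∩ Vera: 09:00-10:00, 12:00-16:00.
The longest is 12:00-16:00 at 240 minutes.

240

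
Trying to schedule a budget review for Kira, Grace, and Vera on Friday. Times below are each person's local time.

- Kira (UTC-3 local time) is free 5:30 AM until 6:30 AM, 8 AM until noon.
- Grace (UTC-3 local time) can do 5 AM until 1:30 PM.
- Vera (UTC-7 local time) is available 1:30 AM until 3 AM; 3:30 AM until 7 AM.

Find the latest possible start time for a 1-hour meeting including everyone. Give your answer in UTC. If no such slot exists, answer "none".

13:00

Kira in UTC: 08:30-09:30, 11:00-15:00 (add 3h to convert from UTC-3).
Grace in UTC: 08:00-16:30 (add 3h to convert from UTC-3).
Vera in UTC: 08:30-10:00, 10:30-14:00 (add 7h to convert from UTC-7).
Kira ∩ Grace: 08:30-09:30, 11:00-15:00.
Kira ∩ Grace ∩ Vera: 08:30-09:30, 11:00-14:00.
The last common window of at least 60 minutes is 11:00-14:00; a 60-minute meeting can start as late as 13:00 and still end by 14:00.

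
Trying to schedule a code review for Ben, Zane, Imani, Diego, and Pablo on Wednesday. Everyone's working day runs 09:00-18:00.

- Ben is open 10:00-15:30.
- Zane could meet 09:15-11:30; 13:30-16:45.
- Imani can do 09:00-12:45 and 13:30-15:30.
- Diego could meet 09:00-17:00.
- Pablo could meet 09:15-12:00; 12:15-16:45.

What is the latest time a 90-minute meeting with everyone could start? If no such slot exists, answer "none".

Ben ∩ Zane: 10:00-11:30, 13:30-15:30.
Ben ∩ Zane ∩ Imani: 10:00-11:30, 13:30-15:30.
Ben ∩ Zane ∩ Imani ∩ Diego: 10:00-11:30, 13:30-15:30.
Ben ∩ Zane ∩ Imani ∩ Diego ∩ Pablo: 10:00-11:30, 13:30-15:30.
The last common window of at least 90 minutes is 13:30-15:30; a 90-minute meeting can start as late as 14:00 and still end by 15:30.

14:00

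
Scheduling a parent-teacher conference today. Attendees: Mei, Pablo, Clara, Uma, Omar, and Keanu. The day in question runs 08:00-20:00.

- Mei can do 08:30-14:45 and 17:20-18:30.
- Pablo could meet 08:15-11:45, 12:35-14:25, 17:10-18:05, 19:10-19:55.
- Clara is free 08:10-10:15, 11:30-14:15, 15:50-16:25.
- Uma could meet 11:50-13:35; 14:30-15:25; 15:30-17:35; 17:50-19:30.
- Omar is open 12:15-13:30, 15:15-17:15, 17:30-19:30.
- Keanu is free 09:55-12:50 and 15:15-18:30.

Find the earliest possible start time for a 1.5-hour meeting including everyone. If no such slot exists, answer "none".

Mei ∩ Pablo: 08:30-11:45, 12:35-14:25, 17:20-18:05.
Mei ∩ Pablo ∩ Clara: 08:30-10:15, 11:30-11:45, 12:35-14:15.
Mei ∩ Pablo ∩ Clara ∩ Uma: 12:35-13:35.
Mei ∩ Pablo ∩ Clara ∩ Uma ∩ Omar: 12:35-13:30.
Mei ∩ Pablo ∩ Clara ∩ Uma ∩ Omar ∩ Keanu: 12:35-12:50.
No common window is at least 90 minutes long.

none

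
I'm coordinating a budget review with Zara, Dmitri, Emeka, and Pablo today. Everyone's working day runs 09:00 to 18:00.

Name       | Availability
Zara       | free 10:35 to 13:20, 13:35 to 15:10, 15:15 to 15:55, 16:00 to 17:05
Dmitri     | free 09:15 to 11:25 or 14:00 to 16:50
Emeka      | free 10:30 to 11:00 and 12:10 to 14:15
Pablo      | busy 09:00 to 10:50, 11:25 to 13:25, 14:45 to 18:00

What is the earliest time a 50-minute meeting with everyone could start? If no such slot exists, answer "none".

none

Zara free: 10:35-13:20, 13:35-15:10, 15:15-15:55, 16:00-17:05.
Dmitri free: 09:15-11:25, 14:00-16:50.
Emeka free: 10:30-11:00, 12:10-14:15.
Pablo free: 10:50-11:25, 13:25-14:45 (invert busy blocks within the working day).
Zara ∩ Dmitri: 10:35-11:25, 14:00-15:10, 15:15-15:55, 16:00-16:50.
Zara ∩ Dmitri ∩ Emeka: 10:35-11:00, 14:00-14:15.
Zara ∩ Dmitri ∩ Emeka ∩ Pablo: 10:50-11:00, 14:00-14:15.
Those are the intersection windows.
No common window is at least 50 minutes long.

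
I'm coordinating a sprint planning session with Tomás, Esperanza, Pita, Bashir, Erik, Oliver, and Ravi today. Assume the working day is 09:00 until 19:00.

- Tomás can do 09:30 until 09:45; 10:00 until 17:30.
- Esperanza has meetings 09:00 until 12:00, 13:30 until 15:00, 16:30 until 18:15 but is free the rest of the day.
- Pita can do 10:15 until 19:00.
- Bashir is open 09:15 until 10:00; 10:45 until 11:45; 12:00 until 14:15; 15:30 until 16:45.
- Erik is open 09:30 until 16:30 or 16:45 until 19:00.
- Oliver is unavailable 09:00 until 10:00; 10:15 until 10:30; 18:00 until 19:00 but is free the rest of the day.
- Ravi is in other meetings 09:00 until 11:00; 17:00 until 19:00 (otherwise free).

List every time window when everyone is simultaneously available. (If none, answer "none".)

12:00-13:30, 15:30-16:30

Tomás free: 09:30-09:45, 10:00-17:30.
Esperanza free: 12:00-13:30, 15:00-16:30, 18:15-19:00 (invert busy blocks within the working day).
Pita free: 10:15-19:00.
Bashir free: 09:15-10:00, 10:45-11:45, 12:00-14:15, 15:30-16:45.
Erik free: 09:30-16:30, 16:45-19:00.
Oliver free: 10:00-10:15, 10:30-18:00 (invert busy blocks within the working day).
Ravi free: 11:00-17:00 (invert busy blocks within the working day).
Tomás ∩ Esperanza: 12:00-13:30, 15:00-16:30.
Tomás ∩ Esperanza ∩ Pita: 12:00-13:30, 15:00-16:30.
Tomás ∩ Esperanza ∩ Pita ∩ Bashir: 12:00-13:30, 15:30-16:30.
Tomás ∩ Esperanza ∩ Pita ∩ Bashir ∩ Erik: 12:00-13:30, 15:30-16:30.
Tomás ∩ Esperanza ∩ Pita ∩ Bashir ∩ Erik ∩ Oliver: 12:00-13:30, 15:30-16:30.
Tomás ∩ Esperanza ∩ Pita ∩ Bashir ∩ Erik ∩ Oliver ∩ Ravi: 12:00-13:30, 15:30-16:30.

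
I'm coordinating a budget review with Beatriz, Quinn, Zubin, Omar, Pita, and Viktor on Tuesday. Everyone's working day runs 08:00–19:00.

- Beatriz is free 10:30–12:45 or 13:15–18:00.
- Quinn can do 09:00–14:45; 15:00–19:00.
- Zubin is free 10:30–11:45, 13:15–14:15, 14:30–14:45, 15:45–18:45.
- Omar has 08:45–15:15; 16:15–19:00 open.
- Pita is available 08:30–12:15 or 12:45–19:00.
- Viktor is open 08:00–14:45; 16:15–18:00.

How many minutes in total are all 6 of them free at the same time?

255

Beatriz ∩ Quinn: 10:30-12:45, 13:15-14:45, 15:00-18:00.
Beatriz ∩ Quinn ∩ Zubin: 10:30-11:45, 13:15-14:15, 14:30-14:45, 15:45-18:00.
Beatriz ∩ Quinn ∩ Zubin ∩ Omar: 10:30-11:45, 13:15-14:15, 14:30-14:45, 16:15-18:00.
Beatriz ∩ Quinn ∩ Zubin ∩ Omar ∩ Pita: 10:30-11:45, 13:15-14:15, 14:30-14:45, 16:15-18:00.
Beatriz ∩ Quinn ∩ Zubin ∩ Omar ∩ Pita ∩ Viktor: 10:30-11:45, 13:15-14:15, 14:30-14:45, 16:15-18:00.
Summing the common windows: 75 + 60 + 15 + 105 = 255 minutes.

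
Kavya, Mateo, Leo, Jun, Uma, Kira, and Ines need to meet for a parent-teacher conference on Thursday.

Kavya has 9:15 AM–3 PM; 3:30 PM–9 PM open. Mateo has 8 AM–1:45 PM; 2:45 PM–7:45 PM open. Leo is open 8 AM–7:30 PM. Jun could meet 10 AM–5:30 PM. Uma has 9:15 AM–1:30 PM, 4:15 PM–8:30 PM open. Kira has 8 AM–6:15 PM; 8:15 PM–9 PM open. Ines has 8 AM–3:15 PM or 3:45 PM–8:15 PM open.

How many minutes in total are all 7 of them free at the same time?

Kavya ∩ Mateo: 09:15-13:45, 14:45-15:00, 15:30-19:45.
Kavya ∩ Mateo ∩ Leo: 09:15-13:45, 14:45-15:00, 15:30-19:30.
Kavya ∩ Mateo ∩ Leo ∩ Jun: 10:00-13:45, 14:45-15:00, 15:30-17:30.
Kavya ∩ Mateo ∩ Leo ∩ Jun ∩ Uma: 10:00-13:30, 16:15-17:30.
Kavya ∩ Mateo ∩ Leo ∩ Jun ∩ Uma ∩ Kira: 10:00-13:30, 16:15-17:30.
Kavya ∩ Mateo ∩ Leo ∩ Jun ∩ Uma ∩ Kira ∩ Ines: 10:00-13:30, 16:15-17:30.
So the common availability across everyone is 10:00-13:30, 16:15-17:30.
Summing the common windows: 210 + 75 = 285 minutes.

285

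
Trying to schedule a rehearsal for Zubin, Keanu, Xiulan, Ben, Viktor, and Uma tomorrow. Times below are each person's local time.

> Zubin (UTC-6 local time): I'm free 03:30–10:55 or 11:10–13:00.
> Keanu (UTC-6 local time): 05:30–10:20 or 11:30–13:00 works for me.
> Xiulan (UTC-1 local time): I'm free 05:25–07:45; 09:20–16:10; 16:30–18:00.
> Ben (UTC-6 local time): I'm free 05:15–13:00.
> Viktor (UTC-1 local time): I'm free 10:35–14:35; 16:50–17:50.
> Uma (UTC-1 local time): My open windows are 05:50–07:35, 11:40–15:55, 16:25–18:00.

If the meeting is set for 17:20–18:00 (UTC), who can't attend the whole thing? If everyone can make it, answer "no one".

Zubin in UTC: 09:30-16:55, 17:10-19:00 (add 6h to convert from UTC-6).
Keanu in UTC: 11:30-16:20, 17:30-19:00 (add 6h to convert from UTC-6).
Xiulan in UTC: 06:25-08:45, 10:20-17:10, 17:30-19:00 (add 1h to convert from UTC-1).
Ben in UTC: 11:15-19:00 (add 6h to convert from UTC-6).
Viktor in UTC: 11:35-15:35, 17:50-18:50 (add 1h to convert from UTC-1).
Uma in UTC: 06:50-08:35, 12:40-16:55, 17:25-19:00 (add 1h to convert from UTC-1).
Zubin: free for 17:20-18:00. Keanu: not fully free for 17:20-18:00. Xiulan: not fully free for 17:20-18:00. Ben: free for 17:20-18:00. Viktor: not fully free for 17:20-18:00. Uma: not fully free for 17:20-18:00.

Keanu, Uma, Viktor, Xiulan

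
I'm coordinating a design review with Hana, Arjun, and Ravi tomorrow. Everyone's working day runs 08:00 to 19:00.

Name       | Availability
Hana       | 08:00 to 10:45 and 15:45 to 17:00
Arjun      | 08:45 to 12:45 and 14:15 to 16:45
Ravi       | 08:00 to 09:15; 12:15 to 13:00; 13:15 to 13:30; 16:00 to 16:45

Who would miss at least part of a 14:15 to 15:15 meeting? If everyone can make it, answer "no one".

Hana: not fully free for 14:15-15:15. Arjun: free for 14:15-15:15. Ravi: not fully free for 14:15-15:15.

Hana, Ravi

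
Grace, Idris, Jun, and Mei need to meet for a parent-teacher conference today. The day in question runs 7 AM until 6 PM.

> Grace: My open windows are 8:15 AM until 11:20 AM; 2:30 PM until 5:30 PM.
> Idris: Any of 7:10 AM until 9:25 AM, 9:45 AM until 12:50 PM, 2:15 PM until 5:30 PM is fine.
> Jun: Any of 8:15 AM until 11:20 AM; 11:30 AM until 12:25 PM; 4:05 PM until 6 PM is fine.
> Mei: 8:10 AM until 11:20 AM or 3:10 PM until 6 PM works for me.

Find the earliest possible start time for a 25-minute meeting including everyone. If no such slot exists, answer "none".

08:15

Grace ∩ Idris: 08:15-09:25, 09:45-11:20, 14:30-17:30.
Grace ∩ Idris ∩ Jun: 08:15-09:25, 09:45-11:20, 16:05-17:30.
Grace ∩ Idris ∩ Jun ∩ Mei: 08:15-09:25, 09:45-11:20, 16:05-17:30.
The first common window of at least 25 minutes is 08:15-09:25, so the earliest start is 08:15.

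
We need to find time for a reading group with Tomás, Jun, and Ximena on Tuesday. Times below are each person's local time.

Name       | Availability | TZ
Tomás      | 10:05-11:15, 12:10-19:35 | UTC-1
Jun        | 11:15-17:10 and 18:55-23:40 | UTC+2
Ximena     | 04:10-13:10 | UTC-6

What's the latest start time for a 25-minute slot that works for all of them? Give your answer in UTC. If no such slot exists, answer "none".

Tomás in UTC: 11:05-12:15, 13:10-20:35 (add 1h to convert from UTC-1).
Jun in UTC: 09:15-15:10, 16:55-21:40 (subtract 2h to convert from UTC+2).
Ximena in UTC: 10:10-19:10 (add 6h to convert from UTC-6).
Tomás ∩ Jun: 11:05-12:15, 13:10-15:10, 16:55-20:35.
Tomás ∩ Jun ∩ Ximena: 11:05-12:15, 13:10-15:10, 16:55-19:10.
The last common window of at least 25 minutes is 16:55-19:10; a 25-minute meeting can start as late as 18:45 and still end by 19:10.

18:45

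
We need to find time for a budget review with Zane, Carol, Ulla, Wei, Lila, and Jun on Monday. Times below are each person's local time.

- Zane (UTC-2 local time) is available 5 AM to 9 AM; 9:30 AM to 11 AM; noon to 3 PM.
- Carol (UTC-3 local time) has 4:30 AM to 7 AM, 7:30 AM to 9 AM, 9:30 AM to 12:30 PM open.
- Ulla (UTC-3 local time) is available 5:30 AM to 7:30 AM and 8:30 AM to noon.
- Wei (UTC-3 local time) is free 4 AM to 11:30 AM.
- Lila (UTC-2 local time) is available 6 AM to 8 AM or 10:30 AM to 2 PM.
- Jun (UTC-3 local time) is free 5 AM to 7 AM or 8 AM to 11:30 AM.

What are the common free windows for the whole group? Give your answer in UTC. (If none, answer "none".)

08:30-10:00, 12:30-13:00, 14:00-14:30

Zane in UTC: 07:00-11:00, 11:30-13:00, 14:00-17:00 (add 2h to convert from UTC-2).
Carol in UTC: 07:30-10:00, 10:30-12:00, 12:30-15:30 (add 3h to convert from UTC-3).
Ulla in UTC: 08:30-10:30, 11:30-15:00 (add 3h to convert from UTC-3).
Wei in UTC: 07:00-14:30 (add 3h to convert from UTC-3).
Lila in UTC: 08:00-10:00, 12:30-16:00 (add 2h to convert from UTC-2).
Jun in UTC: 08:00-10:00, 11:00-14:30 (add 3h to convert from UTC-3).
Zane ∩ Carol: 07:30-10:00, 10:30-11:00, 11:30-12:00, 12:30-13:00, 14:00-15:30.
Zane ∩ Carol ∩ Ulla: 08:30-10:00, 11:30-12:00, 12:30-13:00, 14:00-15:00.
Zane ∩ Carol ∩ Ulla ∩ Wei: 08:30-10:00, 11:30-12:00, 12:30-13:00, 14:00-14:30.
Zane ∩ Carol ∩ Ulla ∩ Wei ∩ Lila: 08:30-10:00, 12:30-13:00, 14:00-14:30.
Zane ∩ Carol ∩ Ulla ∩ Wei ∩ Lila ∩ Jun: 08:30-10:00, 12:30-13:00, 14:00-14:30.
Those are the intersection windows.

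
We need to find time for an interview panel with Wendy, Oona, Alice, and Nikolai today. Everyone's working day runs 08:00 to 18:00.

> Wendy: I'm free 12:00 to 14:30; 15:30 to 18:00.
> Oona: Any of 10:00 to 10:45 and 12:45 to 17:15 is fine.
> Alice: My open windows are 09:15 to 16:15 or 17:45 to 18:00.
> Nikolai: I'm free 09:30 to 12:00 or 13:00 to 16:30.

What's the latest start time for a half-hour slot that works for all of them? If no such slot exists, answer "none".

Wendy ∩ Oona: 12:45-14:30, 15:30-17:15.
Wendy ∩ Oona ∩ Alice: 12:45-14:30, 15:30-16:15.
Wendy ∩ Oona ∩ Alice ∩ Nikolai: 13:00-14:30, 15:30-16:15.
The last common window of at least 30 minutes is 15:30-16:15; a 30-minute meeting can start as late as 15:45 and still end by 16:15.

15:45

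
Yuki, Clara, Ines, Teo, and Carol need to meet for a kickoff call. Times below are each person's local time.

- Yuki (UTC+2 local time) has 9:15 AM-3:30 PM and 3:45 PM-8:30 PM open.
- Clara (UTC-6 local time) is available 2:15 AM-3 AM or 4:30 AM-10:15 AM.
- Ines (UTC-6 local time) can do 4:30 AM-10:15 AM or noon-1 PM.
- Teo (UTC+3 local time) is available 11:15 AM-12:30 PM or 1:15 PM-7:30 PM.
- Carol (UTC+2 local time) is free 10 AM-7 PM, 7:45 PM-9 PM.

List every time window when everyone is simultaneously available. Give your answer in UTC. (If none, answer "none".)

Yuki in UTC: 07:15-13:30, 13:45-18:30 (subtract 2h to convert from UTC+2).
Clara in UTC: 08:15-09:00, 10:30-16:15 (add 6h to convert from UTC-6).
Ines in UTC: 10:30-16:15, 18:00-19:00 (add 6h to convert from UTC-6).
Teo in UTC: 08:15-09:30, 10:15-16:30 (subtract 3h to convert from UTC+3).
Carol in UTC: 08:00-17:00, 17:45-19:00 (subtract 2h to convert from UTC+2).
Yuki ∩ Clara: 08:15-09:00, 10:30-13:30, 13:45-16:15.
Yuki ∩ Clara ∩ Ines: 10:30-13:30, 13:45-16:15.
Yuki ∩ Clara ∩ Ines ∩ Teo: 10:30-13:30, 13:45-16:15.
Yuki ∩ Clara ∩ Ines ∩ Teo ∩ Carol: 10:30-13:30, 13:45-16:15.

10:30-13:30, 13:45-16:15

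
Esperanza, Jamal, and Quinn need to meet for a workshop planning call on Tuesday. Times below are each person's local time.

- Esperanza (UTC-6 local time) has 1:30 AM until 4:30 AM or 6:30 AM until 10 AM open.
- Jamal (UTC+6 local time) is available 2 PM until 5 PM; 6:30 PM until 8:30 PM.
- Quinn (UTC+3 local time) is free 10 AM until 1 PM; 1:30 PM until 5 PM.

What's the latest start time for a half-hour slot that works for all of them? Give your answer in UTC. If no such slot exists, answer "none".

13:30

Esperanza in UTC: 07:30-10:30, 12:30-16:00 (add 6h to convert from UTC-6).
Jamal in UTC: 08:00-11:00, 12:30-14:30 (subtract 6h to convert from UTC+6).
Quinn in UTC: 07:00-10:00, 10:30-14:00 (subtract 3h to convert from UTC+3).
Esperanza ∩ Jamal: 08:00-10:30, 12:30-14:30.
Esperanza ∩ Jamal ∩ Quinn: 08:00-10:00, 12:30-14:00.
The last common window of at least 30 minutes is 12:30-14:00; a 30-minute meeting can start as late as 13:30 and still end by 14:00.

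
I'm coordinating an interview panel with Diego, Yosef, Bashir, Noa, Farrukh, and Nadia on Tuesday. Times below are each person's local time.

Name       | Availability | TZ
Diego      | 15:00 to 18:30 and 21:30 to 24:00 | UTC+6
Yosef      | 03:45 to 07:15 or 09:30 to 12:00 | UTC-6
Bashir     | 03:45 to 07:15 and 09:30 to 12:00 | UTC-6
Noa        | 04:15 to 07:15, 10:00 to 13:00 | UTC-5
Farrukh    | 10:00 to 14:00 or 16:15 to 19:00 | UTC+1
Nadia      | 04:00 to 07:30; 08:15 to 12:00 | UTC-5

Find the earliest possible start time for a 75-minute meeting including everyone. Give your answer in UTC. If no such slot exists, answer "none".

Diego in UTC: 09:00-12:30, 15:30-18:00 (subtract 6h to convert from UTC+6).
Yosef in UTC: 09:45-13:15, 15:30-18:00 (add 6h to convert from UTC-6).
Bashir in UTC: 09:45-13:15, 15:30-18:00 (add 6h to convert from UTC-6).
Noa in UTC: 09:15-12:15, 15:00-18:00 (add 5h to convert from UTC-5).
Farrukh in UTC: 09:00-13:00, 15:15-18:00 (subtract 1h to convert from UTC+1).
Nadia in UTC: 09:00-12:30, 13:15-17:00 (add 5h to convert from UTC-5).
Diego ∩ Yosef: 09:45-12:30, 15:30-18:00.
Diego ∩ Yosef ∩ Bashir: 09:45-12:30, 15:30-18:00.
Diego ∩ Yosef ∩ Bashir ∩ Noa: 09:45-12:15, 15:30-18:00.
Diego ∩ Yosef ∩ Bashir ∩ Noa ∩ Farrukh: 09:45-12:15, 15:30-18:00.
Diego ∩ Yosef ∩ Bashir ∩ Noa ∩ Farrukh ∩ Nadia: 09:45-12:15, 15:30-17:00.
The first common window of at least 75 minutes is 09:45-12:15, so the earliest start is 09:45.

09:45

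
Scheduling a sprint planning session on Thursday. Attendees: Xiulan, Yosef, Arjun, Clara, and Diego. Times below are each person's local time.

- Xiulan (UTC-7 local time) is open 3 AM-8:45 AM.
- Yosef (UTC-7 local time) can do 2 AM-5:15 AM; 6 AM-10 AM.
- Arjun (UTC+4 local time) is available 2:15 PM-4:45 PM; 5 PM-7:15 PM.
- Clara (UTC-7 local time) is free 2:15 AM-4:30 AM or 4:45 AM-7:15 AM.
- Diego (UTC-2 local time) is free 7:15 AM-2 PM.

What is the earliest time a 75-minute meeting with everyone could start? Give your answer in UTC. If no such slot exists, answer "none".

Xiulan in UTC: 10:00-15:45 (add 7h to convert from UTC-7).
Yosef in UTC: 09:00-12:15, 13:00-17:00 (add 7h to convert from UTC-7).
Arjun in UTC: 10:15-12:45, 13:00-15:15 (subtract 4h to convert from UTC+4).
Clara in UTC: 09:15-11:30, 11:45-14:15 (add 7h to convert from UTC-7).
Diego in UTC: 09:15-16:00 (add 2h to convert from UTC-2).
Xiulan ∩ Yosef: 10:00-12:15, 13:00-15:45.
Xiulan ∩ Yosef ∩ Arjun: 10:15-12:15, 13:00-15:15.
Xiulan ∩ Yosef ∩ Arjun ∩ Clara: 10:15-11:30, 11:45-12:15, 13:00-14:15.
Xiulan ∩ Yosef ∩ Arjun ∩ Clara ∩ Diego: 10:15-11:30, 11:45-12:15, 13:00-14:15.
The first common window of at least 75 minutes is 10:15-11:30, so the earliest start is 10:15.

10:15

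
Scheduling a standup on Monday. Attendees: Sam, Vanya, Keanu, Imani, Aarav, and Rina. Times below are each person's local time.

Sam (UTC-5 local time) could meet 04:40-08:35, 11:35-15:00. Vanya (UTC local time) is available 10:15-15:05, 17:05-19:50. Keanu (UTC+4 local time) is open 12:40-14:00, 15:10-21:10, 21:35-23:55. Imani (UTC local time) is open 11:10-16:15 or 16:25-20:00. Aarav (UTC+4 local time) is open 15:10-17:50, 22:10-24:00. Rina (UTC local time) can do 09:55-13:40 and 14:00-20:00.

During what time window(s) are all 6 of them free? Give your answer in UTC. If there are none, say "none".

Sam in UTC: 09:40-13:35, 16:35-20:00 (add 5h to convert from UTC-5).
Vanya in UTC: 10:15-15:05, 17:05-19:50.
Keanu in UTC: 08:40-10:00, 11:10-17:10, 17:35-19:55 (subtract 4h to convert from UTC+4).
Imani in UTC: 11:10-16:15, 16:25-20:00.
Aarav in UTC: 11:10-13:50, 18:10-20:00 (subtract 4h to convert from UTC+4).
Rina in UTC: 09:55-13:40, 14:00-20:00.
Sam ∩ Vanya: 10:15-13:35, 17:05-19:50.
Sam ∩ Vanya ∩ Keanu: 11:10-13:35, 17:05-17:10, 17:35-19:50.
Sam ∩ Vanya ∩ Keanu ∩ Imani: 11:10-13:35, 17:05-17:10, 17:35-19:50.
Sam ∩ Vanya ∩ Keanu ∩ Imani ∩ Aarav: 11:10-13:35, 18:10-19:50.
Sam ∩ Vanya ∩ Keanu ∩ Imani ∩ Aarav ∩ Rina: 11:10-13:35, 18:10-19:50.

11:10-13:35, 18:10-19:50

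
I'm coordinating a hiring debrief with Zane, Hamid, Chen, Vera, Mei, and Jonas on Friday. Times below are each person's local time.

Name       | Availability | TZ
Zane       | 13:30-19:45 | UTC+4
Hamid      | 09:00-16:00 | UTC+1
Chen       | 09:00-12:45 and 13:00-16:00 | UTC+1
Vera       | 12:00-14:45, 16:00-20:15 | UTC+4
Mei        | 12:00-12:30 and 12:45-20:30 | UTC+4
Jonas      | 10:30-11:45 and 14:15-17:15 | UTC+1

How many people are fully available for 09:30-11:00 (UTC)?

Zane in UTC: 09:30-15:45 (subtract 4h to convert from UTC+4).
Hamid in UTC: 08:00-15:00 (subtract 1h to convert from UTC+1).
Chen in UTC: 08:00-11:45, 12:00-15:00 (subtract 1h to convert from UTC+1).
Vera in UTC: 08:00-10:45, 12:00-16:15 (subtract 4h to convert from UTC+4).
Mei in UTC: 08:00-08:30, 08:45-16:30 (subtract 4h to convert from UTC+4).
Jonas in UTC: 09:30-10:45, 13:15-16:15 (subtract 1h to convert from UTC+1).
Zane, Hamid, Chen, and Mei can make the full 09:30-11:00 slot — that's 4.

4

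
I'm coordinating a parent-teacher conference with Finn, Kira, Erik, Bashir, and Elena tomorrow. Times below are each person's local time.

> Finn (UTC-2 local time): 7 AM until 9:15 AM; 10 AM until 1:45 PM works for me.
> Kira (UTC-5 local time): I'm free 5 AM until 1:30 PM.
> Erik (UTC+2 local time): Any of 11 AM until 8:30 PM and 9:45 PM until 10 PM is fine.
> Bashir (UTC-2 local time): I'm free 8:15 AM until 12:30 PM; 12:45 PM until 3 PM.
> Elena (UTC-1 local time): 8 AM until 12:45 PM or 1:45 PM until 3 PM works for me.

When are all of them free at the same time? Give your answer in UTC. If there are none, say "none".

10:15-11:15, 12:00-13:45, 14:45-15:45

Finn in UTC: 09:00-11:15, 12:00-15:45 (add 2h to convert from UTC-2).
Kira in UTC: 10:00-18:30 (add 5h to convert from UTC-5).
Erik in UTC: 09:00-18:30, 19:45-20:00 (subtract 2h to convert from UTC+2).
Bashir in UTC: 10:15-14:30, 14:45-17:00 (add 2h to convert from UTC-2).
Elena in UTC: 09:00-13:45, 14:45-16:00 (add 1h to convert from UTC-1).
Finn ∩ Kira: 10:00-11:15, 12:00-15:45.
Finn ∩ Kira ∩ Erik: 10:00-11:15, 12:00-15:45.
Finn ∩ Kira ∩ Erik ∩ Bashir: 10:15-11:15, 12:00-14:30, 14:45-15:45.
Finn ∩ Kira ∩ Erik ∩ Bashir ∩ Elena: 10:15-11:15, 12:00-13:45, 14:45-15:45.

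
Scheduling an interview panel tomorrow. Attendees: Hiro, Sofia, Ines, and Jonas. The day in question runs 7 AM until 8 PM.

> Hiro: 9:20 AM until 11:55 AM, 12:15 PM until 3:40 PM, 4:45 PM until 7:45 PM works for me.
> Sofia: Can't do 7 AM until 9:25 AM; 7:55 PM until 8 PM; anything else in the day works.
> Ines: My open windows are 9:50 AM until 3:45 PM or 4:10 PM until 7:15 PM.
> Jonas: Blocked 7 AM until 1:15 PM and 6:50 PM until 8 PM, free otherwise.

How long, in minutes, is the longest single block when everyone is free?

Hiro free: 09:20-11:55, 12:15-15:40, 16:45-19:45.
Sofia free: 09:25-19:55 (invert busy blocks within the working day).
Ines free: 09:50-15:45, 16:10-19:15.
Jonas free: 13:15-18:50 (invert busy blocks within the working day).
Hiro ∩ Sofia: 09:25-11:55, 12:15-15:40, 16:45-19:45.
Hiro ∩ Sofia ∩ Ines: 09:50-11:55, 12:15-15:40, 16:45-19:15.
Hiro ∩ Sofia ∩ Ines ∩ Jonas: 13:15-15:40, 16:45-18:50.
Those are the intersection windows.
The longest is 13:15-15:40 at 145 minutes.

145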